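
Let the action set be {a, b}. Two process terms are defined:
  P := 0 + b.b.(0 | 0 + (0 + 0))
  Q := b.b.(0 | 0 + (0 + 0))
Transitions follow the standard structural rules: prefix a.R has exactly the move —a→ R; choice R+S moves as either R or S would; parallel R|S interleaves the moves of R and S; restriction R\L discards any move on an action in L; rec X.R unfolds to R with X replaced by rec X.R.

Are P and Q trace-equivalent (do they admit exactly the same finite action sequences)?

P's transition system — 3 states:
  u0 = 0 + b.b.(0 | 0 + (0 + 0)) :: --b--▸ u1
  u1 = b.(0 | 0 + (0 + 0)) :: --b--▸ u2
  u2 = 0 | 0 + (0 + 0) :: (no moves)
Q's transition system — 3 states:
  v0 = b.b.(0 | 0 + (0 + 0)) :: --b--▸ v1
  v1 = b.(0 | 0 + (0 + 0)) :: --b--▸ v2
  v2 = 0 | 0 + (0 + 0) :: (no moves)
Partition-refinement fixed point:
  B0 = {u0, v0}
  B1 = {u1, v1}
  B2 = {u2, v2}
u0 ∈ B0, v0 ∈ B0 → same block
Bisimilar ⇒ trace-equivalent.

traces(P) = traces(Q)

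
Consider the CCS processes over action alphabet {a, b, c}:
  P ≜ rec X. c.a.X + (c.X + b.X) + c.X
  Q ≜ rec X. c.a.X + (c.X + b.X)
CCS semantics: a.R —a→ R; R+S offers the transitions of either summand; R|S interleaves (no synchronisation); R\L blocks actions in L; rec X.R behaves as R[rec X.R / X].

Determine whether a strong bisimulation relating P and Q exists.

P's transition system — 2 states:
  p0 = rec X. c.a.X + (c.X + b.X) + c.X ⊢ --b--▸ p0, --c--▸ p0, --c--▸ p1
  p1 = a.(rec X. c.a.X + (c.X + b.X) + c.X) ⊢ --a--▸ p0
Q's transition system — 2 states:
  q0 = rec X. c.a.X + (c.X + b.X) ⊢ --b--▸ q0, --c--▸ q0, --c--▸ q1
  q1 = a.(rec X. c.a.X + (c.X + b.X)) ⊢ --a--▸ q0
Bisimilarity quotient blocks:
  B0 = {p0, q0}
  B1 = {p1, q1}
p0 ∈ B0, q0 ∈ B0 → same block

bisimilar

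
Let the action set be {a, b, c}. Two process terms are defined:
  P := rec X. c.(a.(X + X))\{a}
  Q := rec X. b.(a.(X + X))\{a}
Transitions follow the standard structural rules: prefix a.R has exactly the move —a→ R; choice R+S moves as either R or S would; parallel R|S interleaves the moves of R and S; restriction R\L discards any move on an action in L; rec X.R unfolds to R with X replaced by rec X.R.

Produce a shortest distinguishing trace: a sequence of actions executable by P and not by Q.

Reachable graph of P (2 states):
  u0 = rec X. c.(a.(X + X))\{a} → =c=> u1
  u1 = (a.((rec X. c.(a.(X + X))\{a}) + (rec X. c.(a.(X + X))\{a})))\{a} → (no moves)
Reachable graph of Q (2 states):
  v0 = rec X. b.(a.(X + X))\{a} → =b=> v1
  v1 = (a.((rec X. b.(a.(X + X))\{a}) + (rec X. b.(a.(X + X))\{a})))\{a} → (no moves)
Trace ⟨c⟩ through P, begin at {u0}:
  after c @ step 1: {u1}
  P completes σ.
Trace ⟨c⟩ through Q, begin at {v0}:
  after c @ step 1: no successor for Q

c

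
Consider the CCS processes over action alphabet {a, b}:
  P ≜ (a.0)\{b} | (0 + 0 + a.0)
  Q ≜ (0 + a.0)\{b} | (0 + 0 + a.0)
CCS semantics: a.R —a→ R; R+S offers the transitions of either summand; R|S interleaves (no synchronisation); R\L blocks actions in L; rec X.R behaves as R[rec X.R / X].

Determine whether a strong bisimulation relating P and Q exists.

LTS(P): 4 reachable states
  u0 = (a.0)\{b} | (0 + 0 + a.0) ⊢ ··a··> u1, ··a··> u2
  u1 = (a.0)\{b} | 0 ⊢ ··a··> u3
  u2 = 0\{b} | (0 + 0 + a.0) ⊢ ··a··> u3
  u3 = 0\{b} | 0 ⊢ (no moves)
LTS(Q): 4 reachable states
  v0 = (0 + a.0)\{b} | (0 + 0 + a.0) ⊢ ··a··> v1, ··a··> v2
  v1 = (0 + a.0)\{b} | 0 ⊢ ··a··> v3
  v2 = 0\{b} | (0 + 0 + a.0) ⊢ ··a··> v3
  v3 = 0\{b} | 0 ⊢ (no moves)
Coarsest stable partition (strong bisimilarity classes):
  B0 = {u0, v0}
  B1 = {u1, u2, v1, v2}
  B2 = {u3, v3}
u0 ∈ B0, v0 ∈ B0 → same block

bisimilar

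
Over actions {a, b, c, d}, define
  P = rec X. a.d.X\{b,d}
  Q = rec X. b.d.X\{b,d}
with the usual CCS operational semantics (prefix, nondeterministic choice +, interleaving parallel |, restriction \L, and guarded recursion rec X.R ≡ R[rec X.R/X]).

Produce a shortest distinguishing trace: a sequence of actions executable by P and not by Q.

P's transition system — 4 states:
  s0 = rec X. a.d.X\{b,d} → =a=> s1
  s1 = d.(rec X. a.d.X\{b,d})\{b,d} → =d=> s2
  s2 = (rec X. a.d.X\{b,d})\{b,d} → =a=> s3
  s3 = (d.(rec X. a.d.X\{b,d})\{b,d})\{b,d} → stopped
Q's transition system — 3 states:
  t0 = rec X. b.d.X\{b,d} → =b=> t1
  t1 = d.(rec X. b.d.X\{b,d})\{b,d} → =d=> t2
  t2 = (rec X. b.d.X\{b,d})\{b,d} → stopped
Run σ = ⟨a⟩ on P: start {s0}
  after a @ step 1: {s1}
  P completes σ.
Run σ = ⟨a⟩ on Q: start {t0}
  after a @ step 1: ∅ (Q stuck)

a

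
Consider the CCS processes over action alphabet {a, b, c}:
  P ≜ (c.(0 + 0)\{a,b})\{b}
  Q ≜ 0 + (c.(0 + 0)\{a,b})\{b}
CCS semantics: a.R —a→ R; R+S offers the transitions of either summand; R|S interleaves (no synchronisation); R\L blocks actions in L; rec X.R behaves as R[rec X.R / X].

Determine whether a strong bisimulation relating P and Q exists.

Reachable graph of P (2 states):
  s0 = (c.(0 + 0)\{a,b})\{b} | ··c··> s1
  s1 = (0 + 0)\{a,b}\{b} | ·
Reachable graph of Q (2 states):
  t0 = 0 + (c.(0 + 0)\{a,b})\{b} | ··c··> t1
  t1 = (0 + 0)\{a,b}\{b} | ·
Bisimilarity quotient blocks:
  B0 = {s0, t0}
  B1 = {s1, t1}
s0 ∈ B0, t0 ∈ B0 → same block

YES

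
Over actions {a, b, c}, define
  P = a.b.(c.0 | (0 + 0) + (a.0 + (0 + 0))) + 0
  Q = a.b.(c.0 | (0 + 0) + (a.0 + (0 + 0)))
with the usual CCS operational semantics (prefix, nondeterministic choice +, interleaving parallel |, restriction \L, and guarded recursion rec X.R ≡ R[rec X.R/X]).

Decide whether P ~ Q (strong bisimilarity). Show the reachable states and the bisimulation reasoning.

Reachable graph of P (5 states):
  s0 = a.b.(c.0 | (0 + 0) + (a.0 + (0 + 0))) + 0 → ··a··> s1
  s1 = b.(c.0 | (0 + 0) + (a.0 + (0 + 0))) → ··b··> s2
  s2 = c.0 | (0 + 0) + (a.0 + (0 + 0)) → ··a··> s3, ··c··> s4
  s3 = 0 → ·
  s4 = 0 | (0 + 0) → ·
Reachable graph of Q (5 states):
  t0 = a.b.(c.0 | (0 + 0) + (a.0 + (0 + 0))) → ··a··> t1
  t1 = b.(c.0 | (0 + 0) + (a.0 + (0 + 0))) → ··b··> t2
  t2 = c.0 | (0 + 0) + (a.0 + (0 + 0)) → ··a··> t3, ··c··> t4
  t3 = 0 → ·
  t4 = 0 | (0 + 0) → ·
Coarsest stable partition (strong bisimilarity classes):
  B0 = {s0, t0}
  B1 = {s1, t1}
  B2 = {s2, t2}
  B3 = {s3, s4, t3, t4}
s0 ∈ B0, t0 ∈ B0 → same block

YES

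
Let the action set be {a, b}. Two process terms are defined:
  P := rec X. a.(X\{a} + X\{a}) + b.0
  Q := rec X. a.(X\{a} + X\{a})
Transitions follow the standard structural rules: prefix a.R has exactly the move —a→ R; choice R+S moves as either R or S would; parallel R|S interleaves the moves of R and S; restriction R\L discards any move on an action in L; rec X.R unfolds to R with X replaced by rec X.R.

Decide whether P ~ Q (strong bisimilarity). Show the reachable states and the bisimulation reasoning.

NO

Reachable graph of P (4 states):
  u0 = rec X. a.(X\{a} + X\{a}) + b.0 ⊢ —a→ u1, —b→ u2
  u1 = (rec X. a.(X\{a} + X\{a}) + b.0)\{a} + (rec X. a.(X\{a} + X\{a}) + b.0)\{a} ⊢ —b→ u3
  u2 = 0 ⊢ ·
  u3 = 0\{a} ⊢ ·
Reachable graph of Q (2 states):
  v0 = rec X. a.(X\{a} + X\{a}) ⊢ —a→ v1
  v1 = (rec X. a.(X\{a} + X\{a}))\{a} + (rec X. a.(X\{a} + X\{a}))\{a} ⊢ ·
Bisimilarity quotient blocks:
  B0 = {u0}
  B1 = {u1}
  B2 = {u2, u3, v1}
  B3 = {v0}
u0 ∈ B0, v0 ∈ B3 → different blocks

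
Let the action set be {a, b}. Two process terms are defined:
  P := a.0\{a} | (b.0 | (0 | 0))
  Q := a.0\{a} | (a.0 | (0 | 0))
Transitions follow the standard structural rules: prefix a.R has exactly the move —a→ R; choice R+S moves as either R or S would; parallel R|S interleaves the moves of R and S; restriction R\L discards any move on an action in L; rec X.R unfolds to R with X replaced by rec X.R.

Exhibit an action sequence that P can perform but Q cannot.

Reachable graph of P (4 states):
  m0 = a.0\{a} | (b.0 | (0 | 0)) has moves --a--▸ m1, --b--▸ m2
  m1 = 0\{a} | (b.0 | (0 | 0)) has moves --b--▸ m3
  m2 = a.0\{a} | (0 | (0 | 0)) has moves --a--▸ m3
  m3 = 0\{a} | (0 | (0 | 0)) has moves (no moves)
Reachable graph of Q (4 states):
  n0 = a.0\{a} | (a.0 | (0 | 0)) has moves --a--▸ n1, --a--▸ n2
  n1 = 0\{a} | (a.0 | (0 | 0)) has moves --a--▸ n3
  n2 = a.0\{a} | (0 | (0 | 0)) has moves --a--▸ n3
  n3 = 0\{a} | (0 | (0 | 0)) has moves (no moves)
Trace ⟨b⟩ through P, begin at {m0}:
  after b @ step 1: {m2}
  — P admits the full trace.
Trace ⟨b⟩ through Q, begin at {n0}:
  after b @ step 1: no successor for Q

b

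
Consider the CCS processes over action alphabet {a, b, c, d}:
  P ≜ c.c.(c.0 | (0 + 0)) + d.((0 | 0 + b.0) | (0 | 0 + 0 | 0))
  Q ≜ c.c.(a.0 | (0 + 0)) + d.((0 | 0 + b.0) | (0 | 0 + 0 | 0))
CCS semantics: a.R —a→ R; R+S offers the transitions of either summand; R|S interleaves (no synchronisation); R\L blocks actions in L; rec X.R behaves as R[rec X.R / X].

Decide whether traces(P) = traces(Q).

P's transition system — 6 states:
  s0 = c.c.(c.0 | (0 + 0)) + d.((0 | 0 + b.0) | (0 | 0 + 0 | 0)) | =c=> s1, =d=> s2
  s1 = c.(c.0 | (0 + 0)) | =c=> s3
  s2 = (0 | 0 + b.0) | (0 | 0 + 0 | 0) | =b=> s4
  s3 = c.0 | (0 + 0) | =c=> s5
  s4 = 0 | (0 | 0 + 0 | 0) | (no moves)
  s5 = 0 | (0 + 0) | (no moves)
Q's transition system — 6 states:
  t0 = c.c.(a.0 | (0 + 0)) + d.((0 | 0 + b.0) | (0 | 0 + 0 | 0)) | =c=> t1, =d=> t2
  t1 = c.(a.0 | (0 + 0)) | =c=> t3
  t2 = (0 | 0 + b.0) | (0 | 0 + 0 | 0) | =b=> t4
  t3 = a.0 | (0 + 0) | =a=> t5
  t4 = 0 | (0 | 0 + 0 | 0) | (no moves)
  t5 = 0 | (0 + 0) | (no moves)
Trace ⟨ccc⟩ through P, begin at {s0}:
  [1] c ⇒ {s1}
  [2] c ⇒ {s3}
  [3] c ⇒ {s5}
  — P admits the full trace.
Trace ⟨ccc⟩ through Q, begin at {t0}:
  [1] c ⇒ {t1}
  [2] c ⇒ {t3}
  [3] c ⇒ ∅ (Q stuck)

trace-distinct — witness ⟨ccc⟩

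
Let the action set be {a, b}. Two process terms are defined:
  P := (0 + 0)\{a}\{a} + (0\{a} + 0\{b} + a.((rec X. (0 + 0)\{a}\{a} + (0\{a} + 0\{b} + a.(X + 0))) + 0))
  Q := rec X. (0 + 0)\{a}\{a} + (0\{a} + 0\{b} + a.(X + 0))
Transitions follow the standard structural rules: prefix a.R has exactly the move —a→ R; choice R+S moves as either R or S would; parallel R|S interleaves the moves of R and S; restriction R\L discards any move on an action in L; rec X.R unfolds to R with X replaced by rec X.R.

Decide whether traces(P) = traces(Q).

traces(P) = traces(Q)

Reachable graph of P (2 states):
  m0 = (0 + 0)\{a}\{a} + (0\{a} + 0\{b} + a.((rec X. (0 + 0)\{a}\{a} + (0\{a} + 0\{b} + a.(X + 0))) + 0)) has moves -a-> m1
  m1 = (rec X. (0 + 0)\{a}\{a} + (0\{a} + 0\{b} + a.(X + 0))) + 0 has moves -a-> m1
Reachable graph of Q (2 states):
  n0 = rec X. (0 + 0)\{a}\{a} + (0\{a} + 0\{b} + a.(X + 0)) has moves -a-> n1
  n1 = (rec X. (0 + 0)\{a}\{a} + (0\{a} + 0\{b} + a.(X + 0))) + 0 has moves -a-> n1
Partition-refinement fixed point:
  B0 = {m0, m1, n0, n1}
m0 ∈ B0, n0 ∈ B0 → same block
Bisimilar ⇒ trace-equivalent.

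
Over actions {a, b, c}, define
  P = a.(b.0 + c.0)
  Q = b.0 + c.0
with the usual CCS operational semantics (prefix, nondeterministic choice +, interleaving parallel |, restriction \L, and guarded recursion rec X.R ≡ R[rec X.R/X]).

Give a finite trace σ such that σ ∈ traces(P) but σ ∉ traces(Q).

a

P's transition system — 3 states:
  s0 = a.(b.0 + c.0) :: —a→ s1
  s1 = b.0 + c.0 :: —b→ s2, —c→ s2
  s2 = 0 :: deadlocked
Q's transition system — 2 states:
  t0 = b.0 + c.0 :: —b→ t1, —c→ t1
  t1 = 0 :: deadlocked
Trace ⟨a⟩ through P, begin at {s0}:
  after a @ step 1: {s1}
  — P admits the full trace.
Trace ⟨a⟩ through Q, begin at {t0}:
  after a @ step 1: ∅  — Q cannot continue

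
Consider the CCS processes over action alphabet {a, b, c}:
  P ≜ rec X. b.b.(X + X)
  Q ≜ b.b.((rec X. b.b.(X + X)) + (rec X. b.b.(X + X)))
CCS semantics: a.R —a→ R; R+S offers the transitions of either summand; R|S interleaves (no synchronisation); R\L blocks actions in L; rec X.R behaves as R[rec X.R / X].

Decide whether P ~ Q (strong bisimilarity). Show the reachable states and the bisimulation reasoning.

Reachable graph of P (3 states):
  p0 = rec X. b.b.(X + X) :: —b→ p1
  p1 = b.((rec X. b.b.(X + X)) + (rec X. b.b.(X + X))) :: —b→ p2
  p2 = (rec X. b.b.(X + X)) + (rec X. b.b.(X + X)) :: —b→ p1
Reachable graph of Q (3 states):
  q0 = b.b.((rec X. b.b.(X + X)) + (rec X. b.b.(X + X))) :: —b→ q1
  q1 = b.((rec X. b.b.(X + X)) + (rec X. b.b.(X + X))) :: —b→ q2
  q2 = (rec X. b.b.(X + X)) + (rec X. b.b.(X + X)) :: —b→ q1
Bisimilarity quotient blocks:
  B0 = {p0, p1, p2, q0, q1, q2}
p0 ∈ B0, q0 ∈ B0 → same block

YES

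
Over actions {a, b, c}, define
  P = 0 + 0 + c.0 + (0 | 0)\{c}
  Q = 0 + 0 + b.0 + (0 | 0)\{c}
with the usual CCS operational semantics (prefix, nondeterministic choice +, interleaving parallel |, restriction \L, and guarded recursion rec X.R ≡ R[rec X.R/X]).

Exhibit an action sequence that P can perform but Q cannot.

c

P's transition system — 2 states:
  s0 = 0 + 0 + c.0 + (0 | 0)\{c} :: —c→ s1
  s1 = 0 :: ·
Q's transition system — 2 states:
  t0 = 0 + 0 + b.0 + (0 | 0)\{c} :: —b→ t1
  t1 = 0 :: ·
Executing c from P (initial set {s0}):
  after c @ step 1: {s1}
  — P admits the full trace.
Executing c from Q (initial set {t0}):
  after c @ step 1: no successor for Q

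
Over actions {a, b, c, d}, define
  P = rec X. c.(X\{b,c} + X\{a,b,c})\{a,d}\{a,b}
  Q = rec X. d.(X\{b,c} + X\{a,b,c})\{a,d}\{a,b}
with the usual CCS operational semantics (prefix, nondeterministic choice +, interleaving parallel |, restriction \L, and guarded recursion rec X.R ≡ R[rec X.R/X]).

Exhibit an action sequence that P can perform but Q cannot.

LTS(P): 2 reachable states
  u0 = rec X. c.(X\{b,c} + X\{a,b,c})\{a,d}\{a,b} | ··c··> u1
  u1 = ((rec X. c.(X\{b,c} + X\{a,b,c})\{a,d}\{a,b})\{b,c} + (rec X. c.(X\{b,c} + X\{a,b,c})\{a,d}\{a,b})\{a,b,c})\{a,d}\{a,b} | ∅
LTS(Q): 2 reachable states
  v0 = rec X. d.(X\{b,c} + X\{a,b,c})\{a,d}\{a,b} | ··d··> v1
  v1 = ((rec X. d.(X\{b,c} + X\{a,b,c})\{a,d}\{a,b})\{b,c} + (rec X. d.(X\{b,c} + X\{a,b,c})\{a,d}\{a,b})\{a,b,c})\{a,d}\{a,b} | ∅
Trace ⟨c⟩ through P, begin at {u0}:
  step 1 (c): {u1}
  ✓ P
Trace ⟨c⟩ through Q, begin at {v0}:
  step 1 (c): ∅ (Q stuck)

c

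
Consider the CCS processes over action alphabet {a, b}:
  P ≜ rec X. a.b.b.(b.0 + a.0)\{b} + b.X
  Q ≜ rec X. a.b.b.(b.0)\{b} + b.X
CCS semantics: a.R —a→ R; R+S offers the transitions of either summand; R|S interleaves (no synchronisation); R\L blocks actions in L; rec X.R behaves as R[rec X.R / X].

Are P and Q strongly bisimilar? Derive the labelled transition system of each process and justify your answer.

not bisimilar

LTS(P): 5 reachable states
  s0 = rec X. a.b.b.(b.0 + a.0)\{b} + b.X → ··a··> s1, ··b··> s0
  s1 = b.b.(b.0 + a.0)\{b} → ··b··> s2
  s2 = b.(b.0 + a.0)\{b} → ··b··> s3
  s3 = (b.0 + a.0)\{b} → ··a··> s4
  s4 = 0\{b} → ∅
LTS(Q): 4 reachable states
  t0 = rec X. a.b.b.(b.0)\{b} + b.X → ··a··> t1, ··b··> t0
  t1 = b.b.(b.0)\{b} → ··b··> t2
  t2 = b.(b.0)\{b} → ··b··> t3
  t3 = (b.0)\{b} → ∅
Bisimilarity quotient blocks:
  B0 = {s0}
  B1 = {s1}
  B2 = {s2}
  B3 = {s3}
  B4 = {s4, t3}
  B5 = {t0}
  B6 = {t1}
  B7 = {t2}
s0 ∈ B0, t0 ∈ B5 → different blocks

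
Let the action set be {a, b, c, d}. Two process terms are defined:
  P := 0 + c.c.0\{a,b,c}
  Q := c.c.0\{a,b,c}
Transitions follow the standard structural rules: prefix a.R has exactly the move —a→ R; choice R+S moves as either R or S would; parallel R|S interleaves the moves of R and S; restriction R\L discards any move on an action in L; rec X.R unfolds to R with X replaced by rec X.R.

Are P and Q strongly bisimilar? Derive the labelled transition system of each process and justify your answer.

P's transition system — 3 states:
  u0 = 0 + c.c.0\{a,b,c} ⊢ —c→ u1
  u1 = c.0\{a,b,c} ⊢ —c→ u2
  u2 = 0\{a,b,c} ⊢ (no moves)
Q's transition system — 3 states:
  v0 = c.c.0\{a,b,c} ⊢ —c→ v1
  v1 = c.0\{a,b,c} ⊢ —c→ v2
  v2 = 0\{a,b,c} ⊢ (no moves)
Bisimilarity quotient blocks:
  B0 = {u0, v0}
  B1 = {u1, v1}
  B2 = {u2, v2}
u0 ∈ B0, v0 ∈ B0 → same block

YES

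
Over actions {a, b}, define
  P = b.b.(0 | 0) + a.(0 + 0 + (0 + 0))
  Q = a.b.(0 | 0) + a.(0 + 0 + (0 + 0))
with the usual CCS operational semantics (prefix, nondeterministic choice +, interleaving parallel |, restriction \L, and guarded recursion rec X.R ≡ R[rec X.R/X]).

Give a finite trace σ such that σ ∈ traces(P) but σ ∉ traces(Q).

Reachable graph of P (4 states):
  m0 = b.b.(0 | 0) + a.(0 + 0 + (0 + 0)) → ··a··> m1, ··b··> m2
  m1 = 0 + 0 + (0 + 0) → ∅
  m2 = b.(0 | 0) → ··b··> m3
  m3 = 0 | 0 → ∅
Reachable graph of Q (4 states):
  n0 = a.b.(0 | 0) + a.(0 + 0 + (0 + 0)) → ··a··> n1, ··a··> n2
  n1 = 0 + 0 + (0 + 0) → ∅
  n2 = b.(0 | 0) → ··b··> n3
  n3 = 0 | 0 → ∅
Trace ⟨b⟩ through P, begin at {m0}:
  after b @ step 1: {m2}
  — P admits the full trace.
Trace ⟨b⟩ through Q, begin at {n0}:
  after b @ step 1: ∅ (Q stuck)

b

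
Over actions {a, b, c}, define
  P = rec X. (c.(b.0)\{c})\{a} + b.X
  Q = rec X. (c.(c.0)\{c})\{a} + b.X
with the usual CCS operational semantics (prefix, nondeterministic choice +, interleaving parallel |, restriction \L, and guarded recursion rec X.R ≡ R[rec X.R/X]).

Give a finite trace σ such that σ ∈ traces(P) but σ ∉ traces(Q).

cb

LTS(P): 3 reachable states
  m0 = rec X. (c.(b.0)\{c})\{a} + b.X has moves =b=> m0, =c=> m1
  m1 = (b.0)\{c}\{a} has moves =b=> m2
  m2 = 0\{c}\{a} has moves ∅
LTS(Q): 2 reachable states
  n0 = rec X. (c.(c.0)\{c})\{a} + b.X has moves =b=> n0, =c=> n1
  n1 = (c.0)\{c}\{a} has moves ∅
Trace ⟨cb⟩ through P, begin at {m0}:
  step 1 (c): {m1}
  step 2 (b): {m2}
  ✓ P
Trace ⟨cb⟩ through Q, begin at {n0}:
  step 1 (c): {n1}
  step 2 (b): ∅ (Q stuck)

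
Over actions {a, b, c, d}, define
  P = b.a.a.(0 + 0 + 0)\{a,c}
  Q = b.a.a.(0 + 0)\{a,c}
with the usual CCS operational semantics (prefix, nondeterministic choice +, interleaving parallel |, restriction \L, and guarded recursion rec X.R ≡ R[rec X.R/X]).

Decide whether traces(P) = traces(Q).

YES

Reachable graph of P (4 states):
  p0 = b.a.a.(0 + 0 + 0)\{a,c} has moves ··b··> p1
  p1 = a.a.(0 + 0 + 0)\{a,c} has moves ··a··> p2
  p2 = a.(0 + 0 + 0)\{a,c} has moves ··a··> p3
  p3 = (0 + 0 + 0)\{a,c} has moves (no moves)
Reachable graph of Q (4 states):
  q0 = b.a.a.(0 + 0)\{a,c} has moves ··b··> q1
  q1 = a.a.(0 + 0)\{a,c} has moves ··a··> q2
  q2 = a.(0 + 0)\{a,c} has moves ··a··> q3
  q3 = (0 + 0)\{a,c} has moves (no moves)
Partition-refinement fixed point:
  B0 = {p0, q0}
  B1 = {p1, q1}
  B2 = {p2, q2}
  B3 = {p3, q3}
p0 ∈ B0, q0 ∈ B0 → same block
Bisimilar ⇒ trace-equivalent.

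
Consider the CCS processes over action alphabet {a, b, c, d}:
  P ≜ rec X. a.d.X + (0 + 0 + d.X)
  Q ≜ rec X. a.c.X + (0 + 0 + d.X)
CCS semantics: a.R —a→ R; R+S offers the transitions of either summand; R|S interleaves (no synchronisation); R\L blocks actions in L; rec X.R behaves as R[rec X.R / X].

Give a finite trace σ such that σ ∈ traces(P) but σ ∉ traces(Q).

Reachable graph of P (2 states):
  u0 = rec X. a.d.X + (0 + 0 + d.X) → ··a··> u1, ··d··> u0
  u1 = d.(rec X. a.d.X + (0 + 0 + d.X)) → ··d··> u0
Reachable graph of Q (2 states):
  v0 = rec X. a.c.X + (0 + 0 + d.X) → ··a··> v1, ··d··> v0
  v1 = c.(rec X. a.c.X + (0 + 0 + d.X)) → ··c··> v0
Trace ⟨ad⟩ through P, begin at {u0}:
  step 1 (a): {u1}
  step 2 (d): {u0}
  ✓ P
Trace ⟨ad⟩ through Q, begin at {v0}:
  step 1 (a): {v1}
  step 2 (d): no successor for Q

ad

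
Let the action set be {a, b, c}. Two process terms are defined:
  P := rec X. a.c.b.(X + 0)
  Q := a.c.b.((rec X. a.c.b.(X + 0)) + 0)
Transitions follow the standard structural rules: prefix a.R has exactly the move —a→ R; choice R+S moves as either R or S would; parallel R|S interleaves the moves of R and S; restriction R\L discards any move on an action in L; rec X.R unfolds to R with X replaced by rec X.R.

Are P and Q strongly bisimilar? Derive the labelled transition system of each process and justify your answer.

bisimilar

LTS(P): 4 reachable states
  p0 = rec X. a.c.b.(X + 0) | —a→ p1
  p1 = c.b.((rec X. a.c.b.(X + 0)) + 0) | —c→ p2
  p2 = b.((rec X. a.c.b.(X + 0)) + 0) | —b→ p3
  p3 = (rec X. a.c.b.(X + 0)) + 0 | —a→ p1
LTS(Q): 4 reachable states
  q0 = a.c.b.((rec X. a.c.b.(X + 0)) + 0) | —a→ q1
  q1 = c.b.((rec X. a.c.b.(X + 0)) + 0) | —c→ q2
  q2 = b.((rec X. a.c.b.(X + 0)) + 0) | —b→ q3
  q3 = (rec X. a.c.b.(X + 0)) + 0 | —a→ q1
Bisimilarity quotient blocks:
  B0 = {p0, p3, q0, q3}
  B1 = {p1, q1}
  B2 = {p2, q2}
p0 ∈ B0, q0 ∈ B0 → same block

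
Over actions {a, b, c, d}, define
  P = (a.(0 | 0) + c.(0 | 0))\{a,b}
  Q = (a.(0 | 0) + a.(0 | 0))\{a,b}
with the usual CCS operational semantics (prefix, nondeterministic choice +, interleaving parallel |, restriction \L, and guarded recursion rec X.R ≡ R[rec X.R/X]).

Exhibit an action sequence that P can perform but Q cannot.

Reachable graph of P (2 states):
  m0 = (a.(0 | 0) + c.(0 | 0))\{a,b} has moves -c-> m1
  m1 = (0 | 0)\{a,b} has moves ·
Reachable graph of Q (1 states):
  n0 = (a.(0 | 0) + a.(0 | 0))\{a,b} has moves ·
Trace ⟨c⟩ through P, begin at {m0}:
  after c @ step 1: {m1}
  P completes σ.
Trace ⟨c⟩ through Q, begin at {n0}:
  after c @ step 1: ∅ (Q stuck)

c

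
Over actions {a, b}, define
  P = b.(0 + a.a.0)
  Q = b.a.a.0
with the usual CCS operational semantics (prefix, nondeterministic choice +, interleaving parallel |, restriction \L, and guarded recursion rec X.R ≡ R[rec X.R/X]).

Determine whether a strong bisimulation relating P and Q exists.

P's transition system — 4 states:
  s0 = b.(0 + a.a.0) ⊢ —b→ s1
  s1 = 0 + a.a.0 ⊢ —a→ s2
  s2 = a.0 ⊢ —a→ s3
  s3 = 0 ⊢ ·
Q's transition system — 4 states:
  t0 = b.a.a.0 ⊢ —b→ t1
  t1 = a.a.0 ⊢ —a→ t2
  t2 = a.0 ⊢ —a→ t3
  t3 = 0 ⊢ ·
Partition-refinement fixed point:
  B0 = {s0, t0}
  B1 = {s1, t1}
  B2 = {s2, t2}
  B3 = {s3, t3}
s0 ∈ B0, t0 ∈ B0 → same block

YES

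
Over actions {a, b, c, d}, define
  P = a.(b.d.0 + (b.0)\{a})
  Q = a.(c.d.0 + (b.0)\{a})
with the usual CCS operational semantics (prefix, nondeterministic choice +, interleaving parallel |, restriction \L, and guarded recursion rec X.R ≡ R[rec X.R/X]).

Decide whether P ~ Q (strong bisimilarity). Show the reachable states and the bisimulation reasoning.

Reachable graph of P (5 states):
  s0 = a.(b.d.0 + (b.0)\{a}) → ··a··> s1
  s1 = b.d.0 + (b.0)\{a} → ··b··> s2, ··b··> s3
  s2 = 0\{a} → (no moves)
  s3 = d.0 → ··d··> s4
  s4 = 0 → (no moves)
Reachable graph of Q (5 states):
  t0 = a.(c.d.0 + (b.0)\{a}) → ··a··> t1
  t1 = c.d.0 + (b.0)\{a} → ··b··> t2, ··c··> t3
  t2 = 0\{a} → (no moves)
  t3 = d.0 → ··d··> t4
  t4 = 0 → (no moves)
Coarsest stable partition (strong bisimilarity classes):
  B0 = {s0}
  B1 = {s1}
  B2 = {s2, s4, t2, t4}
  B3 = {s3, t3}
  B4 = {t0}
  B5 = {t1}
s0 ∈ B0, t0 ∈ B4 → different blocks

P ≁ Q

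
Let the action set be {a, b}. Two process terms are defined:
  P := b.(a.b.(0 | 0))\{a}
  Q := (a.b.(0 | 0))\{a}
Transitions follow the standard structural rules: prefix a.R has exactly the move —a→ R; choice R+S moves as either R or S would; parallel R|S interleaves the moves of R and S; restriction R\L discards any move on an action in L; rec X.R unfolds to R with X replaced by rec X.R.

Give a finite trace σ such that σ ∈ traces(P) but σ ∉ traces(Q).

b

Reachable graph of P (2 states):
  s0 = b.(a.b.(0 | 0))\{a} → =b=> s1
  s1 = (a.b.(0 | 0))\{a} → stopped
Reachable graph of Q (1 states):
  t0 = (a.b.(0 | 0))\{a} → stopped
Executing b from P (initial set {s0}):
  step 1 (b): {s1}
  ✓ P
Executing b from Q (initial set {t0}):
  step 1 (b): no successor for Q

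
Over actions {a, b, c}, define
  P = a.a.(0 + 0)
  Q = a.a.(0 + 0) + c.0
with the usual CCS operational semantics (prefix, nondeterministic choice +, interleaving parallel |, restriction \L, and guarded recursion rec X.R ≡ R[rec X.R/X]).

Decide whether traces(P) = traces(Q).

trace-distinct — witness ⟨c⟩

P's transition system — 3 states:
  m0 = a.a.(0 + 0) :: -a-> m1
  m1 = a.(0 + 0) :: -a-> m2
  m2 = 0 + 0 :: (no moves)
Q's transition system — 4 states:
  n0 = a.a.(0 + 0) + c.0 :: -a-> n1, -c-> n2
  n1 = a.(0 + 0) :: -a-> n3
  n2 = 0 :: (no moves)
  n3 = 0 + 0 :: (no moves)
Executing c from Q (initial set {n0}):
  after c @ step 1: {n2}
  — Q admits the full trace.
Executing c from P (initial set {m0}):
  after c @ step 1: ∅  — P cannot continue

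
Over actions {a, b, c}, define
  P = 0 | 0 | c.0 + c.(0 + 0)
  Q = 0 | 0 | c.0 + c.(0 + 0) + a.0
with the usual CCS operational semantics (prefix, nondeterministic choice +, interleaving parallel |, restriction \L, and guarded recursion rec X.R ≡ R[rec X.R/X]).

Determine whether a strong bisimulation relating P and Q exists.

P's transition system — 3 states:
  p0 = 0 | 0 | c.0 + c.(0 + 0) has moves --c--▸ p1, --c--▸ p2
  p1 = 0 + 0 has moves deadlocked
  p2 = 0 | 0 | 0 has moves deadlocked
Q's transition system — 4 states:
  q0 = 0 | 0 | c.0 + c.(0 + 0) + a.0 has moves --a--▸ q1, --c--▸ q2, --c--▸ q3
  q1 = 0 has moves deadlocked
  q2 = 0 + 0 has moves deadlocked
  q3 = 0 | 0 | 0 has moves deadlocked
Coarsest stable partition (strong bisimilarity classes):
  B0 = {p0}
  B1 = {p1, p2, q1, q2, q3}
  B2 = {q0}
p0 ∈ B0, q0 ∈ B2 → different blocks

not bisimilar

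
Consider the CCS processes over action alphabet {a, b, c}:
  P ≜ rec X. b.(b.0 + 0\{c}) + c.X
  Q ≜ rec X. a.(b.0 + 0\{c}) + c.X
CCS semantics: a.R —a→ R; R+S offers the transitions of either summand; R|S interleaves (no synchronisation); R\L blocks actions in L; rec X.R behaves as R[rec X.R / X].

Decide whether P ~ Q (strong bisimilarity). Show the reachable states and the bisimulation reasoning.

not bisimilar

LTS(P): 3 reachable states
  s0 = rec X. b.(b.0 + 0\{c}) + c.X :: ··b··> s1, ··c··> s0
  s1 = b.0 + 0\{c} :: ··b··> s2
  s2 = 0 :: ∅
LTS(Q): 3 reachable states
  t0 = rec X. a.(b.0 + 0\{c}) + c.X :: ··a··> t1, ··c··> t0
  t1 = b.0 + 0\{c} :: ··b··> t2
  t2 = 0 :: ∅
Partition-refinement fixed point:
  B0 = {s0}
  B1 = {s1, t1}
  B2 = {s2, t2}
  B3 = {t0}
s0 ∈ B0, t0 ∈ B3 → different blocks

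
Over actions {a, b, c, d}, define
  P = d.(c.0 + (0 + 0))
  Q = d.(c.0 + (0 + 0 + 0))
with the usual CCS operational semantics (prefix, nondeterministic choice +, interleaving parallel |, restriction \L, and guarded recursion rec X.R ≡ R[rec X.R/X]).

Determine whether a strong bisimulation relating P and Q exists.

bisimilar

Reachable graph of P (3 states):
  p0 = d.(c.0 + (0 + 0)) | --d--▸ p1
  p1 = c.0 + (0 + 0) | --c--▸ p2
  p2 = 0 | deadlocked
Reachable graph of Q (3 states):
  q0 = d.(c.0 + (0 + 0 + 0)) | --d--▸ q1
  q1 = c.0 + (0 + 0 + 0) | --c--▸ q2
  q2 = 0 | deadlocked
Bisimilarity quotient blocks:
  B0 = {p0, q0}
  B1 = {p1, q1}
  B2 = {p2, q2}
p0 ∈ B0, q0 ∈ B0 → same block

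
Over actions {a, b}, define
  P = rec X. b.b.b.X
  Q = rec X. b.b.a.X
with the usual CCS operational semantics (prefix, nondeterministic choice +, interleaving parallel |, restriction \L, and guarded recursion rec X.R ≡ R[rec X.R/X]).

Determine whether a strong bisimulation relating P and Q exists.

LTS(P): 3 reachable states
  p0 = rec X. b.b.b.X | -b-> p1
  p1 = b.b.(rec X. b.b.b.X) | -b-> p2
  p2 = b.(rec X. b.b.b.X) | -b-> p0
LTS(Q): 3 reachable states
  q0 = rec X. b.b.a.X | -b-> q1
  q1 = b.a.(rec X. b.b.a.X) | -b-> q2
  q2 = a.(rec X. b.b.a.X) | -a-> q0
Bisimilarity quotient blocks:
  B0 = {p0, p1, p2}
  B1 = {q0}
  B2 = {q1}
  B3 = {q2}
p0 ∈ B0, q0 ∈ B1 → different blocks

NO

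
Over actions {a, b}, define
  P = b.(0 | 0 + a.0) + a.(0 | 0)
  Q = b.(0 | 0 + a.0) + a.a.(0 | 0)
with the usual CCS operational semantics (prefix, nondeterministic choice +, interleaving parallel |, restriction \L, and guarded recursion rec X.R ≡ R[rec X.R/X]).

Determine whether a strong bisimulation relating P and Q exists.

not bisimilar

Reachable graph of P (4 states):
  p0 = b.(0 | 0 + a.0) + a.(0 | 0) :: ··a··> p1, ··b··> p2
  p1 = 0 | 0 :: deadlocked
  p2 = 0 | 0 + a.0 :: ··a··> p3
  p3 = 0 :: deadlocked
Reachable graph of Q (5 states):
  q0 = b.(0 | 0 + a.0) + a.a.(0 | 0) :: ··a··> q1, ··b··> q2
  q1 = a.(0 | 0) :: ··a··> q3
  q2 = 0 | 0 + a.0 :: ··a··> q4
  q3 = 0 | 0 :: deadlocked
  q4 = 0 :: deadlocked
Coarsest stable partition (strong bisimilarity classes):
  B0 = {p0}
  B1 = {p1, p3, q3, q4}
  B2 = {p2, q1, q2}
  B3 = {q0}
p0 ∈ B0, q0 ∈ B3 → different blocks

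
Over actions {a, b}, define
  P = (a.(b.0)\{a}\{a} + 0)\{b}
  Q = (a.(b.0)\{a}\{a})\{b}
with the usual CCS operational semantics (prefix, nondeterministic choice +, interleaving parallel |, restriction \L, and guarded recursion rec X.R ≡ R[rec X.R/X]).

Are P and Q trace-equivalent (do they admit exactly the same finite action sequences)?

YES

P's transition system — 2 states:
  s0 = (a.(b.0)\{a}\{a} + 0)\{b} :: =a=> s1
  s1 = (b.0)\{a}\{a}\{b} :: ∅
Q's transition system — 2 states:
  t0 = (a.(b.0)\{a}\{a})\{b} :: =a=> t1
  t1 = (b.0)\{a}\{a}\{b} :: ∅
Coarsest stable partition (strong bisimilarity classes):
  B0 = {s0, t0}
  B1 = {s1, t1}
s0 ∈ B0, t0 ∈ B0 → same block
Bisimilar ⇒ trace-equivalent.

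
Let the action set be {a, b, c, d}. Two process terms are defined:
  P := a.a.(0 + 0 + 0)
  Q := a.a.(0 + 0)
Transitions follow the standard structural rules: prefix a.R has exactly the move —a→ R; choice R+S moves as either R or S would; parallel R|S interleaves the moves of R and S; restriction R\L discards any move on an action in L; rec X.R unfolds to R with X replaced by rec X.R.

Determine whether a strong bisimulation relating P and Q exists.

bisimilar

Reachable graph of P (3 states):
  m0 = a.a.(0 + 0 + 0) :: —a→ m1
  m1 = a.(0 + 0 + 0) :: —a→ m2
  m2 = 0 + 0 + 0 :: stopped
Reachable graph of Q (3 states):
  n0 = a.a.(0 + 0) :: —a→ n1
  n1 = a.(0 + 0) :: —a→ n2
  n2 = 0 + 0 :: stopped
Partition-refinement fixed point:
  B0 = {m0, n0}
  B1 = {m1, n1}
  B2 = {m2, n2}
m0 ∈ B0, n0 ∈ B0 → same block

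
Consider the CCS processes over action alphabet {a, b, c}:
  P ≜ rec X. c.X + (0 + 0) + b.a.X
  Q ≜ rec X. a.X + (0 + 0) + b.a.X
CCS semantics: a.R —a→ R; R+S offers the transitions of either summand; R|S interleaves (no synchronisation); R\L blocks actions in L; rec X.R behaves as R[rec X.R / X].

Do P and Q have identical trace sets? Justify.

trace-distinct — witness ⟨c⟩

P's transition system — 2 states:
  s0 = rec X. c.X + (0 + 0) + b.a.X has moves --b--▸ s1, --c--▸ s0
  s1 = a.(rec X. c.X + (0 + 0) + b.a.X) has moves --a--▸ s0
Q's transition system — 2 states:
  t0 = rec X. a.X + (0 + 0) + b.a.X has moves --a--▸ t0, --b--▸ t1
  t1 = a.(rec X. a.X + (0 + 0) + b.a.X) has moves --a--▸ t0
Executing c from P (initial set {s0}):
  step 1 (c): {s0}
  ✓ P
Executing c from Q (initial set {t0}):
  step 1 (c): ∅ (Q stuck)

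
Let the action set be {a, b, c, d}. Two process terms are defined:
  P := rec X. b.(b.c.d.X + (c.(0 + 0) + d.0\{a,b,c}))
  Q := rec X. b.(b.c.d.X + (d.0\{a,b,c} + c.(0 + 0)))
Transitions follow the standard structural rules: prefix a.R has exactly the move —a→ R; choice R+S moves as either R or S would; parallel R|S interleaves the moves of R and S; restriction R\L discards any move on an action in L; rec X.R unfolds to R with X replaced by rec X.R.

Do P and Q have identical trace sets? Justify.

trace-equivalent

Reachable graph of P (6 states):
  s0 = rec X. b.(b.c.d.X + (c.(0 + 0) + d.0\{a,b,c})) | =b=> s1
  s1 = b.c.d.(rec X. b.(b.c.d.X + (c.(0 + 0) + d.0\{a,b,c}))) + (c.(0 + 0) + d.0\{a,b,c}) | =b=> s2, =c=> s3, =d=> s4
  s2 = c.d.(rec X. b.(b.c.d.X + (c.(0 + 0) + d.0\{a,b,c}))) | =c=> s5
  s3 = 0 + 0 | (no moves)
  s4 = 0\{a,b,c} | (no moves)
  s5 = d.(rec X. b.(b.c.d.X + (c.(0 + 0) + d.0\{a,b,c}))) | =d=> s0
Reachable graph of Q (6 states):
  t0 = rec X. b.(b.c.d.X + (d.0\{a,b,c} + c.(0 + 0))) | =b=> t1
  t1 = b.c.d.(rec X. b.(b.c.d.X + (d.0\{a,b,c} + c.(0 + 0)))) + (d.0\{a,b,c} + c.(0 + 0)) | =b=> t2, =c=> t3, =d=> t4
  t2 = c.d.(rec X. b.(b.c.d.X + (d.0\{a,b,c} + c.(0 + 0)))) | =c=> t5
  t3 = 0 + 0 | (no moves)
  t4 = 0\{a,b,c} | (no moves)
  t5 = d.(rec X. b.(b.c.d.X + (d.0\{a,b,c} + c.(0 + 0)))) | =d=> t0
Bisimilarity quotient blocks:
  B0 = {s0, t0}
  B1 = {s1, t1}
  B2 = {s2, t2}
  B3 = {s5, t5}
  B4 = {s3, s4, t3, t4}
s0 ∈ B0, t0 ∈ B0 → same block
Bisimilar ⇒ trace-equivalent.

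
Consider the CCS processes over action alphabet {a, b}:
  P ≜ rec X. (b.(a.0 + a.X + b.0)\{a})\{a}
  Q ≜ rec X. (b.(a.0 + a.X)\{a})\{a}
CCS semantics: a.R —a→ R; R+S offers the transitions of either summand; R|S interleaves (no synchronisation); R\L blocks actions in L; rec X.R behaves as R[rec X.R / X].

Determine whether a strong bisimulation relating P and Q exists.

LTS(P): 3 reachable states
  m0 = rec X. (b.(a.0 + a.X + b.0)\{a})\{a} has moves -b-> m1
  m1 = (a.0 + a.(rec X. (b.(a.0 + a.X + b.0)\{a})\{a}) + b.0)\{a}\{a} has moves -b-> m2
  m2 = 0\{a}\{a} has moves stopped
LTS(Q): 2 reachable states
  n0 = rec X. (b.(a.0 + a.X)\{a})\{a} has moves -b-> n1
  n1 = (a.0 + a.(rec X. (b.(a.0 + a.X)\{a})\{a}))\{a}\{a} has moves stopped
Coarsest stable partition (strong bisimilarity classes):
  B0 = {m0}
  B1 = {m1, n0}
  B2 = {m2, n1}
m0 ∈ B0, n0 ∈ B1 → different blocks

NO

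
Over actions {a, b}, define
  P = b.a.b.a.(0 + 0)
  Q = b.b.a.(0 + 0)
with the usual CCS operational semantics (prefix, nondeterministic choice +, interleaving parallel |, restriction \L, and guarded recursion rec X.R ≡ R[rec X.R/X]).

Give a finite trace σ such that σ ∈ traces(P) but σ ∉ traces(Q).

ba

Reachable graph of P (5 states):
  p0 = b.a.b.a.(0 + 0) has moves -b-> p1
  p1 = a.b.a.(0 + 0) has moves -a-> p2
  p2 = b.a.(0 + 0) has moves -b-> p3
  p3 = a.(0 + 0) has moves -a-> p4
  p4 = 0 + 0 has moves ·
Reachable graph of Q (4 states):
  q0 = b.b.a.(0 + 0) has moves -b-> q1
  q1 = b.a.(0 + 0) has moves -b-> q2
  q2 = a.(0 + 0) has moves -a-> q3
  q3 = 0 + 0 has moves ·
Trace ⟨ba⟩ through P, begin at {p0}:
  step 1 (b): {p1}
  step 2 (a): {p2}
  — P admits the full trace.
Trace ⟨ba⟩ through Q, begin at {q0}:
  step 1 (b): {q1}
  step 2 (a): no successor for Q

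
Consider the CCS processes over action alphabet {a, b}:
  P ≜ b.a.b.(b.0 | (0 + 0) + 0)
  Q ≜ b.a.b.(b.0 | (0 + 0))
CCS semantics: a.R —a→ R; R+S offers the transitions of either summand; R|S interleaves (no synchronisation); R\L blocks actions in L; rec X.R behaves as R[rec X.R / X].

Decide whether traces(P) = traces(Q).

Reachable graph of P (5 states):
  m0 = b.a.b.(b.0 | (0 + 0) + 0) ⊢ =b=> m1
  m1 = a.b.(b.0 | (0 + 0) + 0) ⊢ =a=> m2
  m2 = b.(b.0 | (0 + 0) + 0) ⊢ =b=> m3
  m3 = b.0 | (0 + 0) + 0 ⊢ =b=> m4
  m4 = 0 | (0 + 0) ⊢ ∅
Reachable graph of Q (5 states):
  n0 = b.a.b.(b.0 | (0 + 0)) ⊢ =b=> n1
  n1 = a.b.(b.0 | (0 + 0)) ⊢ =a=> n2
  n2 = b.(b.0 | (0 + 0)) ⊢ =b=> n3
  n3 = b.0 | (0 + 0) ⊢ =b=> n4
  n4 = 0 | (0 + 0) ⊢ ∅
Bisimilarity quotient blocks:
  B0 = {m0, n0}
  B1 = {m1, n1}
  B2 = {m2, n2}
  B3 = {m3, n3}
  B4 = {m4, n4}
m0 ∈ B0, n0 ∈ B0 → same block
Bisimilar ⇒ trace-equivalent.

trace-equivalent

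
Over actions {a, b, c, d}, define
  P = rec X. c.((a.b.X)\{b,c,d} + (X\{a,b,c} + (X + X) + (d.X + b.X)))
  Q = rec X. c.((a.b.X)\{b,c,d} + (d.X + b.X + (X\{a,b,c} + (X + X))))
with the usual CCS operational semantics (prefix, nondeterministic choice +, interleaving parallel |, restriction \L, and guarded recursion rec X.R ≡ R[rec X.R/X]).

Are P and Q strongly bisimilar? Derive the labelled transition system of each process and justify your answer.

Reachable graph of P (3 states):
  m0 = rec X. c.((a.b.X)\{b,c,d} + (X\{a,b,c} + (X + X) + (d.X + b.X))) → ··c··> m1
  m1 = (a.b.(rec X. c.((a.b.X)\{b,c,d} + (X\{a,b,c} + (X + X) + (d.X + b.X)))))\{b,c,d} + ((rec X. c.((a.b.X)\{b,c,d} + (X\{a,b,c} + (X + X) + (d.X + b.X))))\{a,b,c} + ((rec X. c.((a.b.X)\{b,c,d} + (X\{a,b,c} + (X + X) + (d.X + b.X)))) + (rec X. c.((a.b.X)\{b,c,d} + (X\{a,b,c} + (X + X) + (d.X + b.X))))) + (d.(rec X. c.((a.b.X)\{b,c,d} + (X\{a,b,c} + (X + X) + (d.X + b.X)))) + b.(rec X. c.((a.b.X)\{b,c,d} + (X\{a,b,c} + (X + X) + (d.X + b.X)))))) → ··a··> m2, ··b··> m0, ··c··> m1, ··d··> m0
  m2 = (b.(rec X. c.((a.b.X)\{b,c,d} + (X\{a,b,c} + (X + X) + (d.X + b.X)))))\{b,c,d} → stopped
Reachable graph of Q (3 states):
  n0 = rec X. c.((a.b.X)\{b,c,d} + (d.X + b.X + (X\{a,b,c} + (X + X)))) → ··c··> n1
  n1 = (a.b.(rec X. c.((a.b.X)\{b,c,d} + (d.X + b.X + (X\{a,b,c} + (X + X))))))\{b,c,d} + (d.(rec X. c.((a.b.X)\{b,c,d} + (d.X + b.X + (X\{a,b,c} + (X + X))))) + b.(rec X. c.((a.b.X)\{b,c,d} + (d.X + b.X + (X\{a,b,c} + (X + X))))) + ((rec X. c.((a.b.X)\{b,c,d} + (d.X + b.X + (X\{a,b,c} + (X + X)))))\{a,b,c} + ((rec X. c.((a.b.X)\{b,c,d} + (d.X + b.X + (X\{a,b,c} + (X + X))))) + (rec X. c.((a.b.X)\{b,c,d} + (d.X + b.X + (X\{a,b,c} + (X + X)))))))) → ··a··> n2, ··b··> n0, ··c··> n1, ··d··> n0
  n2 = (b.(rec X. c.((a.b.X)\{b,c,d} + (d.X + b.X + (X\{a,b,c} + (X + X))))))\{b,c,d} → stopped
Partition-refinement fixed point:
  B0 = {m0, n0}
  B1 = {m1, n1}
  B2 = {m2, n2}
m0 ∈ B0, n0 ∈ B0 → same block

bisimilar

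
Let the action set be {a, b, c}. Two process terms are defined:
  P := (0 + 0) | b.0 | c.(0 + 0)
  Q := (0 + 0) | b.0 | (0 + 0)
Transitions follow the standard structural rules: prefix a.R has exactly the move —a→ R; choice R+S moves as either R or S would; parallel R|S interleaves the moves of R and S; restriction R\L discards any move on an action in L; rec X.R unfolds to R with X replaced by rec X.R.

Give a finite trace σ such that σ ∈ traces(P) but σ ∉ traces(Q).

c

Reachable graph of P (4 states):
  s0 = (0 + 0) | b.0 | c.(0 + 0) ⊢ =b=> s1, =c=> s2
  s1 = (0 + 0) | 0 | c.(0 + 0) ⊢ =c=> s3
  s2 = (0 + 0) | b.0 | (0 + 0) ⊢ =b=> s3
  s3 = (0 + 0) | 0 | (0 + 0) ⊢ deadlocked
Reachable graph of Q (2 states):
  t0 = (0 + 0) | b.0 | (0 + 0) ⊢ =b=> t1
  t1 = (0 + 0) | 0 | (0 + 0) ⊢ deadlocked
Run σ = ⟨c⟩ on P: start {s0}
  after c @ step 1: {s2}
  P completes σ.
Run σ = ⟨c⟩ on Q: start {t0}
  after c @ step 1: no successor for Q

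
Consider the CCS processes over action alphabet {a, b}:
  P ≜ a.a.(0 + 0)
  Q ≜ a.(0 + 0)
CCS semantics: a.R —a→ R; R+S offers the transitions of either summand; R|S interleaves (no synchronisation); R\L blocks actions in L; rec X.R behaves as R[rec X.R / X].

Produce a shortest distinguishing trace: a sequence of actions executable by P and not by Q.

Reachable graph of P (3 states):
  m0 = a.a.(0 + 0) | ··a··> m1
  m1 = a.(0 + 0) | ··a··> m2
  m2 = 0 + 0 | ∅
Reachable graph of Q (2 states):
  n0 = a.(0 + 0) | ··a··> n1
  n1 = 0 + 0 | ∅
Executing aa from P (initial set {m0}):
  [1] a ⇒ {m1}
  [2] a ⇒ {m2}
  ✓ P
Executing aa from Q (initial set {n0}):
  [1] a ⇒ {n1}
  [2] a ⇒ ∅  — Q cannot continue

aa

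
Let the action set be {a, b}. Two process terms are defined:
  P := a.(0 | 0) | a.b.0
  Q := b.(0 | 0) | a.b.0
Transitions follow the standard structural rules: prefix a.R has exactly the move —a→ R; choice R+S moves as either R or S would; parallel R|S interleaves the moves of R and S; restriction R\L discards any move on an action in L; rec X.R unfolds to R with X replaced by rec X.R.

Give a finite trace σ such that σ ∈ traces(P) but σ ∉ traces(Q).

P's transition system — 6 states:
  s0 = a.(0 | 0) | a.b.0 has moves =a=> s1, =a=> s2
  s1 = 0 | 0 | a.b.0 has moves =a=> s3
  s2 = a.(0 | 0) | b.0 has moves =a=> s3, =b=> s4
  s3 = 0 | 0 | b.0 has moves =b=> s5
  s4 = a.(0 | 0) | 0 has moves =a=> s5
  s5 = 0 | 0 | 0 has moves ∅
Q's transition system — 6 states:
  t0 = b.(0 | 0) | a.b.0 has moves =a=> t1, =b=> t2
  t1 = b.(0 | 0) | b.0 has moves =b=> t3, =b=> t4
  t2 = 0 | 0 | a.b.0 has moves =a=> t3
  t3 = 0 | 0 | b.0 has moves =b=> t5
  t4 = b.(0 | 0) | 0 has moves =b=> t5
  t5 = 0 | 0 | 0 has moves ∅
Run σ = ⟨aa⟩ on P: start {s0}
  [1] a ⇒ {s1, s2}
  [2] a ⇒ {s3}
  ✓ P
Run σ = ⟨aa⟩ on Q: start {t0}
  [1] a ⇒ {t1}
  [2] a ⇒ ∅ (Q stuck)

aa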